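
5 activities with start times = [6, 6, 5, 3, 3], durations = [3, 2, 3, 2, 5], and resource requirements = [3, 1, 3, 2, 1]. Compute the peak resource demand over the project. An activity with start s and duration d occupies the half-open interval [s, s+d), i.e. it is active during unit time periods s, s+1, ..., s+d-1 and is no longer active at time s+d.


Each activity i is active on [start_i, start_i + duration_i).
Compute total resource usage per time slot:
  t=0: active resources = [], total = 0
  t=1: active resources = [], total = 0
  t=2: active resources = [], total = 0
  t=3: active resources = [2, 1], total = 3
  t=4: active resources = [2, 1], total = 3
  t=5: active resources = [3, 1], total = 4
  t=6: active resources = [3, 1, 3, 1], total = 8
  t=7: active resources = [3, 1, 3, 1], total = 8
  t=8: active resources = [3], total = 3
Peak resource demand = 8

8


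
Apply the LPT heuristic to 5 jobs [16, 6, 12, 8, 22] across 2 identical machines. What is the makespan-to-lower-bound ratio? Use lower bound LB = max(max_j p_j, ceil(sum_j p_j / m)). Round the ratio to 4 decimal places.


LPT order: [22, 16, 12, 8, 6]
Machine loads after assignment: [30, 34]
LPT makespan = 34
Lower bound = max(max_job, ceil(total/2)) = max(22, 32) = 32
Ratio = 34 / 32 = 1.0625

1.0625


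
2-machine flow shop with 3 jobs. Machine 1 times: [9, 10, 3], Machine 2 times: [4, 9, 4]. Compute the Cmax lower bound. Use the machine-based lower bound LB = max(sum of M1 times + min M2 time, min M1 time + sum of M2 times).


LB1 = sum(M1 times) + min(M2 times) = 22 + 4 = 26
LB2 = min(M1 times) + sum(M2 times) = 3 + 17 = 20
Lower bound = max(LB1, LB2) = max(26, 20) = 26

26


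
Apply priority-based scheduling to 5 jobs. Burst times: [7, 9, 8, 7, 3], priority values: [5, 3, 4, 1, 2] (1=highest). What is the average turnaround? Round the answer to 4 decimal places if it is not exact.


Sort by priority (ascending = highest first):
Order: [(1, 7), (2, 3), (3, 9), (4, 8), (5, 7)]
Completion times:
  Priority 1, burst=7, C=7
  Priority 2, burst=3, C=10
  Priority 3, burst=9, C=19
  Priority 4, burst=8, C=27
  Priority 5, burst=7, C=34
Average turnaround = 97/5 = 19.4

19.4


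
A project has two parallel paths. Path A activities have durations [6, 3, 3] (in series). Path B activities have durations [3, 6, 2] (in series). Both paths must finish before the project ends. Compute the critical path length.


Path A total = 6 + 3 + 3 = 12
Path B total = 3 + 6 + 2 = 11
Critical path = longest path = max(12, 11) = 12

12


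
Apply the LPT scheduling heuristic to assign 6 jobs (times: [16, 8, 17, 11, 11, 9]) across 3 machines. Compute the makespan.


Sort jobs in decreasing order (LPT): [17, 16, 11, 11, 9, 8]
Assign each job to the least loaded machine:
  Machine 1: jobs [17, 8], load = 25
  Machine 2: jobs [16, 9], load = 25
  Machine 3: jobs [11, 11], load = 22
Makespan = max load = 25

25


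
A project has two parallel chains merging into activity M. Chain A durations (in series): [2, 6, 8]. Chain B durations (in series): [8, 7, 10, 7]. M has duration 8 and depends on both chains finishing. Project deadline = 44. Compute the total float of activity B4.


Forward pass: ES(B4) = sum of predecessors on chain B = 25
EF = ES + duration = 25 + 7 = 32
Backward pass: LF(M) = deadline = 44; LS(M) = 44 - 8 = 36
LF(B4) = LS(M) - sum(successors on chain B) = 36 - 0 = 36
LS = LF - duration = 36 - 7 = 29
Total float = LS - ES = 29 - 25 = 4

4


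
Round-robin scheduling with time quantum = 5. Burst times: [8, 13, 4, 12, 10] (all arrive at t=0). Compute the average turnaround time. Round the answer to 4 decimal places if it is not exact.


Time quantum = 5
Execution trace:
  J1 runs 5 units, time = 5
  J2 runs 5 units, time = 10
  J3 runs 4 units, time = 14
  J4 runs 5 units, time = 19
  J5 runs 5 units, time = 24
  J1 runs 3 units, time = 27
  J2 runs 5 units, time = 32
  J4 runs 5 units, time = 37
  J5 runs 5 units, time = 42
  J2 runs 3 units, time = 45
  J4 runs 2 units, time = 47
Finish times: [27, 45, 14, 47, 42]
Average turnaround = 175/5 = 35.0

35.0


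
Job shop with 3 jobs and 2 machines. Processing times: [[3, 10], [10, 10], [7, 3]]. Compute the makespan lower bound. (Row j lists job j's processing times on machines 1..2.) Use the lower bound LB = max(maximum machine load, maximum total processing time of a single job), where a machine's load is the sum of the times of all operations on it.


Machine loads:
  Machine 1: 3 + 10 + 7 = 20
  Machine 2: 10 + 10 + 3 = 23
Max machine load = 23
Job totals:
  Job 1: 13
  Job 2: 20
  Job 3: 10
Max job total = 20
Lower bound = max(23, 20) = 23

23


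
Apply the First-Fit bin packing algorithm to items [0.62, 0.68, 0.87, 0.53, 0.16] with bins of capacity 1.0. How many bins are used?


Place items sequentially using First-Fit:
  Item 0.62 -> new Bin 1
  Item 0.68 -> new Bin 2
  Item 0.87 -> new Bin 3
  Item 0.53 -> new Bin 4
  Item 0.16 -> Bin 1 (now 0.78)
Total bins used = 4

4


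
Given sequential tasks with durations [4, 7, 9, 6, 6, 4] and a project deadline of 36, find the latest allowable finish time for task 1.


LF(activity 1) = deadline - sum of successor durations
Successors: activities 2 through 6 with durations [7, 9, 6, 6, 4]
Sum of successor durations = 32
LF = 36 - 32 = 4

4


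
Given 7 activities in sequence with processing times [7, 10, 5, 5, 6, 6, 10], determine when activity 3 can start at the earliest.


Activity 3 starts after activities 1 through 2 complete.
Predecessor durations: [7, 10]
ES = 7 + 10 = 17

17


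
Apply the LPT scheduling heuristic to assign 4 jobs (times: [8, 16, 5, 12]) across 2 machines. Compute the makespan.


Sort jobs in decreasing order (LPT): [16, 12, 8, 5]
Assign each job to the least loaded machine:
  Machine 1: jobs [16, 5], load = 21
  Machine 2: jobs [12, 8], load = 20
Makespan = max load = 21

21


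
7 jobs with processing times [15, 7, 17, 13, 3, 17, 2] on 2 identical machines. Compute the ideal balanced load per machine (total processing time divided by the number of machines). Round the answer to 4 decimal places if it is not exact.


Total processing time = 15 + 7 + 17 + 13 + 3 + 17 + 2 = 74
Number of machines = 2
Ideal balanced load = 74 / 2 = 37.0

37.0


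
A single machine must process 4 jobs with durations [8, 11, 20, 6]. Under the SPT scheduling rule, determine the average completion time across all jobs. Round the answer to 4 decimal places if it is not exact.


Sort jobs by processing time (SPT order): [6, 8, 11, 20]
Compute completion times sequentially:
  Job 1: processing = 6, completes at 6
  Job 2: processing = 8, completes at 14
  Job 3: processing = 11, completes at 25
  Job 4: processing = 20, completes at 45
Sum of completion times = 90
Average completion time = 90/4 = 22.5

22.5


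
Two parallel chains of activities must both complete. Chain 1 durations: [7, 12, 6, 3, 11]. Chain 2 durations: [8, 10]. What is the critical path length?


Path A total = 7 + 12 + 6 + 3 + 11 = 39
Path B total = 8 + 10 = 18
Critical path = longest path = max(39, 18) = 39

39


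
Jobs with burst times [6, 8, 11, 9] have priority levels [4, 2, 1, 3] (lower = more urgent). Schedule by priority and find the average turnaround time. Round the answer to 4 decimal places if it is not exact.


Sort by priority (ascending = highest first):
Order: [(1, 11), (2, 8), (3, 9), (4, 6)]
Completion times:
  Priority 1, burst=11, C=11
  Priority 2, burst=8, C=19
  Priority 3, burst=9, C=28
  Priority 4, burst=6, C=34
Average turnaround = 92/4 = 23.0

23.0


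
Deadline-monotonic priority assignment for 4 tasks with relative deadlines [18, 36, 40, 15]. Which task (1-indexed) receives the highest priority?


Sort tasks by relative deadline (ascending):
  Task 4: deadline = 15
  Task 1: deadline = 18
  Task 2: deadline = 36
  Task 3: deadline = 40
Priority order (highest first): [4, 1, 2, 3]
Highest priority task = 4

4


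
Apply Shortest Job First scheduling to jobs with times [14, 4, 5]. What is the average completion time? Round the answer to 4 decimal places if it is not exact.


SJF order (ascending): [4, 5, 14]
Completion times:
  Job 1: burst=4, C=4
  Job 2: burst=5, C=9
  Job 3: burst=14, C=23
Average completion = 36/3 = 12.0

12.0


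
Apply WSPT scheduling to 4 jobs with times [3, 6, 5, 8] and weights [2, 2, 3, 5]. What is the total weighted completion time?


Compute p/w ratios and sort ascending (WSPT): [(3, 2), (8, 5), (5, 3), (6, 2)]
Compute weighted completion times:
  Job (p=3,w=2): C=3, w*C=2*3=6
  Job (p=8,w=5): C=11, w*C=5*11=55
  Job (p=5,w=3): C=16, w*C=3*16=48
  Job (p=6,w=2): C=22, w*C=2*22=44
Total weighted completion time = 153

153


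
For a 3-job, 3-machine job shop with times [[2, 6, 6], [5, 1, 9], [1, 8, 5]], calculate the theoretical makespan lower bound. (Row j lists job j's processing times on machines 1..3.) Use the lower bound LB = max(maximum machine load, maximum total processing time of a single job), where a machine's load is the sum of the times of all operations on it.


Machine loads:
  Machine 1: 2 + 5 + 1 = 8
  Machine 2: 6 + 1 + 8 = 15
  Machine 3: 6 + 9 + 5 = 20
Max machine load = 20
Job totals:
  Job 1: 14
  Job 2: 15
  Job 3: 14
Max job total = 15
Lower bound = max(20, 15) = 20

20


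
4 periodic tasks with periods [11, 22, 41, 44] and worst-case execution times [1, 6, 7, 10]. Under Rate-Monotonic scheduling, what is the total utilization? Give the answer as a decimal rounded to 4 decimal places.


Compute individual utilizations (exact fractions):
  Task 1: C/T = 1/11 (approx. 0.0909)
  Task 2: C/T = 6/22 = 3/11 (approx. 0.2727)
  Task 3: C/T = 7/41 (approx. 0.1707)
  Task 4: C/T = 10/44 = 5/22 (approx. 0.2273)
Total utilization U = 1/11 + 3/11 + 7/41 + 5/22 = 687/902
Rounded to 4 decimal places: U = 0.7616
RM (Liu & Layland) bound for 4 tasks = 0.756828; compare with U = 687/902 (approx. 0.761641)
bound < U <= 1, so the RM sufficient condition is not met (inconclusive; an exact test such as response-time analysis is needed).

0.7616


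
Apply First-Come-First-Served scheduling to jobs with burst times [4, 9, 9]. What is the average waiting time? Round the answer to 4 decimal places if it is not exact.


FCFS order (as given): [4, 9, 9]
Waiting times:
  Job 1: wait = 0
  Job 2: wait = 4
  Job 3: wait = 13
Sum of waiting times = 17
Average waiting time = 17/3 = 5.6667

5.6667


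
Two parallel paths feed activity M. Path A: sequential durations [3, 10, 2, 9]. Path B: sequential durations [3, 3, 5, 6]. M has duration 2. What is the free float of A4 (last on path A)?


ES(A4) = sum of predecessors on chain A = 15
EF(A4) = ES + duration = 15 + 9 = 24
Successor of A4 is M. ES(M) = max(sum(A), sum(B)) = max(24, 17) = 24
Free float = ES(successor) - EF(current) = 24 - 24 = 0

0


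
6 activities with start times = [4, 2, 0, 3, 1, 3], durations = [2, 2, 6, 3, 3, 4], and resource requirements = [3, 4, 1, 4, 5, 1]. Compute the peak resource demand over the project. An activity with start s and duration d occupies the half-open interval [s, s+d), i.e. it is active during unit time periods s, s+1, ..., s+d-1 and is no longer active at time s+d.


Each activity i is active on [start_i, start_i + duration_i).
Compute total resource usage per time slot:
  t=0: active resources = [1], total = 1
  t=1: active resources = [1, 5], total = 6
  t=2: active resources = [4, 1, 5], total = 10
  t=3: active resources = [4, 1, 4, 5, 1], total = 15
  t=4: active resources = [3, 1, 4, 1], total = 9
  t=5: active resources = [3, 1, 4, 1], total = 9
  t=6: active resources = [1], total = 1
Peak resource demand = 15

15


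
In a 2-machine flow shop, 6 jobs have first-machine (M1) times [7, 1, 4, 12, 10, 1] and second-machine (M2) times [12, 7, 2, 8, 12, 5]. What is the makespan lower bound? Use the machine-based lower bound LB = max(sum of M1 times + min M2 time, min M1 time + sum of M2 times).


LB1 = sum(M1 times) + min(M2 times) = 35 + 2 = 37
LB2 = min(M1 times) + sum(M2 times) = 1 + 46 = 47
Lower bound = max(LB1, LB2) = max(37, 47) = 47

47


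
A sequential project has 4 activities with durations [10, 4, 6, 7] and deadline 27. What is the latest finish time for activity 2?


LF(activity 2) = deadline - sum of successor durations
Successors: activities 3 through 4 with durations [6, 7]
Sum of successor durations = 13
LF = 27 - 13 = 14

14


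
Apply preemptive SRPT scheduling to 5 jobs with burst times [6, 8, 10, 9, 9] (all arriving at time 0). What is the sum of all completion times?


Since all jobs arrive at t=0, SRPT equals SPT ordering.
SPT order: [6, 8, 9, 9, 10]
Completion times:
  Job 1: p=6, C=6
  Job 2: p=8, C=14
  Job 3: p=9, C=23
  Job 4: p=9, C=32
  Job 5: p=10, C=42
Total completion time = 6 + 14 + 23 + 32 + 42 = 117

117


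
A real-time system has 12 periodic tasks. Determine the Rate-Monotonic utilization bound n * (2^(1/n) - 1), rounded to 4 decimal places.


Compute 2^(1/12) = 1.0594630944
Subtract 1: 1.0594630944 - 1 = 0.0594630944
Multiply by n: 12 * 0.0594630944 = 0.7135571328
Round to 4 dp: 0.7136

0.7136


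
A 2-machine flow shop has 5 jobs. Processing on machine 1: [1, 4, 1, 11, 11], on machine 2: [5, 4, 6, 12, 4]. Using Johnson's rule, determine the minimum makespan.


Apply Johnson's rule:
  Group 1 (a <= b): [(1, 1, 5), (3, 1, 6), (2, 4, 4), (4, 11, 12)]
  Group 2 (a > b): [(5, 11, 4)]
Optimal job order: [1, 3, 2, 4, 5]
Schedule:
  Job 1: M1 done at 1, M2 done at 6
  Job 3: M1 done at 2, M2 done at 12
  Job 2: M1 done at 6, M2 done at 16
  Job 4: M1 done at 17, M2 done at 29
  Job 5: M1 done at 28, M2 done at 33
Makespan = 33

33


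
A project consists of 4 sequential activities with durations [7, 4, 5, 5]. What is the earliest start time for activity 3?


Activity 3 starts after activities 1 through 2 complete.
Predecessor durations: [7, 4]
ES = 7 + 4 = 11

11


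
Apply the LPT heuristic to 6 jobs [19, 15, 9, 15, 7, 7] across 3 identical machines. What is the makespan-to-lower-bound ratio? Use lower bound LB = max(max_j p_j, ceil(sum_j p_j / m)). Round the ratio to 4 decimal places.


LPT order: [19, 15, 15, 9, 7, 7]
Machine loads after assignment: [26, 24, 22]
LPT makespan = 26
Lower bound = max(max_job, ceil(total/3)) = max(19, 24) = 24
Ratio = 26 / 24 = 1.0833

1.0833


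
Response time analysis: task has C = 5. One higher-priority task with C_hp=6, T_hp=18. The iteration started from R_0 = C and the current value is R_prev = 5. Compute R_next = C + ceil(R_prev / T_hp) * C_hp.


R_next = C + ceil(R_prev / T_hp) * C_hp
ceil(5 / 18) = ceil(0.2778) = 1
Interference = 1 * 6 = 6
R_next = 5 + 6 = 11

11


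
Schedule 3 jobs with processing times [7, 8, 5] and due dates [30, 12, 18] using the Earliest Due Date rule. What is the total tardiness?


Sort by due date (EDD order): [(8, 12), (5, 18), (7, 30)]
Compute completion times and tardiness:
  Job 1: p=8, d=12, C=8, tardiness=max(0,8-12)=0
  Job 2: p=5, d=18, C=13, tardiness=max(0,13-18)=0
  Job 3: p=7, d=30, C=20, tardiness=max(0,20-30)=0
Total tardiness = 0

0


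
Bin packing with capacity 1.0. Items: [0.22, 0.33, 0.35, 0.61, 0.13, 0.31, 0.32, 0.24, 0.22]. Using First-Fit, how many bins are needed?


Place items sequentially using First-Fit:
  Item 0.22 -> new Bin 1
  Item 0.33 -> Bin 1 (now 0.55)
  Item 0.35 -> Bin 1 (now 0.9)
  Item 0.61 -> new Bin 2
  Item 0.13 -> Bin 2 (now 0.74)
  Item 0.31 -> new Bin 3
  Item 0.32 -> Bin 3 (now 0.63)
  Item 0.24 -> Bin 2 (now 0.98)
  Item 0.22 -> Bin 3 (now 0.85)
Total bins used = 3

3


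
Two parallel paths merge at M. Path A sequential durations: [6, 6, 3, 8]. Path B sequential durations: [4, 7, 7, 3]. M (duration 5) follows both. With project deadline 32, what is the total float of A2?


Forward pass: ES(A2) = sum of predecessors on chain A = 6
EF = ES + duration = 6 + 6 = 12
Backward pass: LF(M) = deadline = 32; LS(M) = 32 - 5 = 27
LF(A2) = LS(M) - sum(successors on chain A) = 27 - 11 = 16
LS = LF - duration = 16 - 6 = 10
Total float = LS - ES = 10 - 6 = 4

4


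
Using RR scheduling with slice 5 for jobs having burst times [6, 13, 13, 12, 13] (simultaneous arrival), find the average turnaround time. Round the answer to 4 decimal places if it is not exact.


Time quantum = 5
Execution trace:
  J1 runs 5 units, time = 5
  J2 runs 5 units, time = 10
  J3 runs 5 units, time = 15
  J4 runs 5 units, time = 20
  J5 runs 5 units, time = 25
  J1 runs 1 units, time = 26
  J2 runs 5 units, time = 31
  J3 runs 5 units, time = 36
  J4 runs 5 units, time = 41
  J5 runs 5 units, time = 46
  J2 runs 3 units, time = 49
  J3 runs 3 units, time = 52
  J4 runs 2 units, time = 54
  J5 runs 3 units, time = 57
Finish times: [26, 49, 52, 54, 57]
Average turnaround = 238/5 = 47.6

47.6


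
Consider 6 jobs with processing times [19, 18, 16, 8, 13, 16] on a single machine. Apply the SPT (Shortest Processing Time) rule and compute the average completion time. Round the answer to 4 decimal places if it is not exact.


Sort jobs by processing time (SPT order): [8, 13, 16, 16, 18, 19]
Compute completion times sequentially:
  Job 1: processing = 8, completes at 8
  Job 2: processing = 13, completes at 21
  Job 3: processing = 16, completes at 37
  Job 4: processing = 16, completes at 53
  Job 5: processing = 18, completes at 71
  Job 6: processing = 19, completes at 90
Sum of completion times = 280
Average completion time = 280/6 = 46.6667

46.6667


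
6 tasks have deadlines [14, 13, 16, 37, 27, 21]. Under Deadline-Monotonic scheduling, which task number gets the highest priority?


Sort tasks by relative deadline (ascending):
  Task 2: deadline = 13
  Task 1: deadline = 14
  Task 3: deadline = 16
  Task 6: deadline = 21
  Task 5: deadline = 27
  Task 4: deadline = 37
Priority order (highest first): [2, 1, 3, 6, 5, 4]
Highest priority task = 2

2


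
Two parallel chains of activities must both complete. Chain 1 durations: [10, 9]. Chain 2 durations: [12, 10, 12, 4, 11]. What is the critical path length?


Path A total = 10 + 9 = 19
Path B total = 12 + 10 + 12 + 4 + 11 = 49
Critical path = longest path = max(19, 49) = 49

49


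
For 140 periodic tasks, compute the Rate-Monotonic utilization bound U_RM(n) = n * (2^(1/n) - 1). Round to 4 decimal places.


Compute 2^(1/140) = 1.0049633280
Subtract 1: 1.0049633280 - 1 = 0.0049633280
Multiply by n: 140 * 0.0049633280 = 0.6948659200
Round to 4 dp: 0.6949

0.6949


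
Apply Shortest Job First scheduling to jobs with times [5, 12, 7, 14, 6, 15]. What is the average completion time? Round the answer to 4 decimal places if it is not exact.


SJF order (ascending): [5, 6, 7, 12, 14, 15]
Completion times:
  Job 1: burst=5, C=5
  Job 2: burst=6, C=11
  Job 3: burst=7, C=18
  Job 4: burst=12, C=30
  Job 5: burst=14, C=44
  Job 6: burst=15, C=59
Average completion = 167/6 = 27.8333

27.8333


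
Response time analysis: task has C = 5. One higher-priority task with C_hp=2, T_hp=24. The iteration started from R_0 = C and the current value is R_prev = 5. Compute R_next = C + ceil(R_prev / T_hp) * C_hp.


R_next = C + ceil(R_prev / T_hp) * C_hp
ceil(5 / 24) = ceil(0.2083) = 1
Interference = 1 * 2 = 2
R_next = 5 + 2 = 7

7


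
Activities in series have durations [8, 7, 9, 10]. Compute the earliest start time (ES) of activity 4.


Activity 4 starts after activities 1 through 3 complete.
Predecessor durations: [8, 7, 9]
ES = 8 + 7 + 9 = 24

24


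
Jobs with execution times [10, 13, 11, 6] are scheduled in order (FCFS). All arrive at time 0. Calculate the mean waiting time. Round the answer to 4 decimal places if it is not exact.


FCFS order (as given): [10, 13, 11, 6]
Waiting times:
  Job 1: wait = 0
  Job 2: wait = 10
  Job 3: wait = 23
  Job 4: wait = 34
Sum of waiting times = 67
Average waiting time = 67/4 = 16.75

16.75


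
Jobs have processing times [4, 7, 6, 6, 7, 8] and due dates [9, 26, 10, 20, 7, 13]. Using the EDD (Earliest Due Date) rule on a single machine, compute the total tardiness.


Sort by due date (EDD order): [(7, 7), (4, 9), (6, 10), (8, 13), (6, 20), (7, 26)]
Compute completion times and tardiness:
  Job 1: p=7, d=7, C=7, tardiness=max(0,7-7)=0
  Job 2: p=4, d=9, C=11, tardiness=max(0,11-9)=2
  Job 3: p=6, d=10, C=17, tardiness=max(0,17-10)=7
  Job 4: p=8, d=13, C=25, tardiness=max(0,25-13)=12
  Job 5: p=6, d=20, C=31, tardiness=max(0,31-20)=11
  Job 6: p=7, d=26, C=38, tardiness=max(0,38-26)=12
Total tardiness = 44

44


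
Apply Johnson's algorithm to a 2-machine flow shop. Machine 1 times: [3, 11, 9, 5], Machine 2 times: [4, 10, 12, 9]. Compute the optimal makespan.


Apply Johnson's rule:
  Group 1 (a <= b): [(1, 3, 4), (4, 5, 9), (3, 9, 12)]
  Group 2 (a > b): [(2, 11, 10)]
Optimal job order: [1, 4, 3, 2]
Schedule:
  Job 1: M1 done at 3, M2 done at 7
  Job 4: M1 done at 8, M2 done at 17
  Job 3: M1 done at 17, M2 done at 29
  Job 2: M1 done at 28, M2 done at 39
Makespan = 39

39


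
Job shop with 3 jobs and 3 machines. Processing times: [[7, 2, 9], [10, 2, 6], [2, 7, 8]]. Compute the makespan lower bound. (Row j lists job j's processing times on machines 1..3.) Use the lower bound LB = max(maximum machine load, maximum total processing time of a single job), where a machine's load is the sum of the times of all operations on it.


Machine loads:
  Machine 1: 7 + 10 + 2 = 19
  Machine 2: 2 + 2 + 7 = 11
  Machine 3: 9 + 6 + 8 = 23
Max machine load = 23
Job totals:
  Job 1: 18
  Job 2: 18
  Job 3: 17
Max job total = 18
Lower bound = max(23, 18) = 23

23


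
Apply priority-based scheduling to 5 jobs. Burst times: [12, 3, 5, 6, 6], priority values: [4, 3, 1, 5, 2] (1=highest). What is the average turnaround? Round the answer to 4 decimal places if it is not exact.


Sort by priority (ascending = highest first):
Order: [(1, 5), (2, 6), (3, 3), (4, 12), (5, 6)]
Completion times:
  Priority 1, burst=5, C=5
  Priority 2, burst=6, C=11
  Priority 3, burst=3, C=14
  Priority 4, burst=12, C=26
  Priority 5, burst=6, C=32
Average turnaround = 88/5 = 17.6

17.6


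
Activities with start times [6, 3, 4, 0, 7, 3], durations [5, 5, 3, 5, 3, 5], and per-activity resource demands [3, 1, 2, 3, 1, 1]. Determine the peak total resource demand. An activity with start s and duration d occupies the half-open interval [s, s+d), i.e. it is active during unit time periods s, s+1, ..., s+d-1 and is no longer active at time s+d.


Each activity i is active on [start_i, start_i + duration_i).
Compute total resource usage per time slot:
  t=0: active resources = [3], total = 3
  t=1: active resources = [3], total = 3
  t=2: active resources = [3], total = 3
  t=3: active resources = [1, 3, 1], total = 5
  t=4: active resources = [1, 2, 3, 1], total = 7
  t=5: active resources = [1, 2, 1], total = 4
  t=6: active resources = [3, 1, 2, 1], total = 7
  t=7: active resources = [3, 1, 1, 1], total = 6
  t=8: active resources = [3, 1], total = 4
  t=9: active resources = [3, 1], total = 4
  t=10: active resources = [3], total = 3
Peak resource demand = 7

7


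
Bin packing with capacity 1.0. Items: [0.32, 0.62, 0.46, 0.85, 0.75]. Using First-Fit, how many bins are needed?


Place items sequentially using First-Fit:
  Item 0.32 -> new Bin 1
  Item 0.62 -> Bin 1 (now 0.94)
  Item 0.46 -> new Bin 2
  Item 0.85 -> new Bin 3
  Item 0.75 -> new Bin 4
Total bins used = 4

4


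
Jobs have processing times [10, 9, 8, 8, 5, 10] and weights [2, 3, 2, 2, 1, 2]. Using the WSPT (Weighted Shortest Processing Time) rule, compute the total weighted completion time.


Compute p/w ratios and sort ascending (WSPT): [(9, 3), (8, 2), (8, 2), (10, 2), (5, 1), (10, 2)]
Compute weighted completion times:
  Job (p=9,w=3): C=9, w*C=3*9=27
  Job (p=8,w=2): C=17, w*C=2*17=34
  Job (p=8,w=2): C=25, w*C=2*25=50
  Job (p=10,w=2): C=35, w*C=2*35=70
  Job (p=5,w=1): C=40, w*C=1*40=40
  Job (p=10,w=2): C=50, w*C=2*50=100
Total weighted completion time = 321

321


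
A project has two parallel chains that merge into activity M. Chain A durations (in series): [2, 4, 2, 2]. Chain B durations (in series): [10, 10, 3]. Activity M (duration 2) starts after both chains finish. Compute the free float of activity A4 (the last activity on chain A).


ES(A4) = sum of predecessors on chain A = 8
EF(A4) = ES + duration = 8 + 2 = 10
Successor of A4 is M. ES(M) = max(sum(A), sum(B)) = max(10, 23) = 23
Free float = ES(successor) - EF(current) = 23 - 10 = 13

13


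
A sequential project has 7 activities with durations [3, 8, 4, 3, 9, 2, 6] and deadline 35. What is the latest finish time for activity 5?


LF(activity 5) = deadline - sum of successor durations
Successors: activities 6 through 7 with durations [2, 6]
Sum of successor durations = 8
LF = 35 - 8 = 27

27


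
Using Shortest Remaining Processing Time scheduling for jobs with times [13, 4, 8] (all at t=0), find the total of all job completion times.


Since all jobs arrive at t=0, SRPT equals SPT ordering.
SPT order: [4, 8, 13]
Completion times:
  Job 1: p=4, C=4
  Job 2: p=8, C=12
  Job 3: p=13, C=25
Total completion time = 4 + 12 + 25 = 41

41


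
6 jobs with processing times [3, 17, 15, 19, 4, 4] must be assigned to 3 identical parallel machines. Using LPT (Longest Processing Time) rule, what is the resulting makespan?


Sort jobs in decreasing order (LPT): [19, 17, 15, 4, 4, 3]
Assign each job to the least loaded machine:
  Machine 1: jobs [19, 3], load = 22
  Machine 2: jobs [17, 4], load = 21
  Machine 3: jobs [15, 4], load = 19
Makespan = max load = 22

22


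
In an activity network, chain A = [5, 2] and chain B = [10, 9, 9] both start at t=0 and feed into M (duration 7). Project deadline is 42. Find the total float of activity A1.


Forward pass: ES(A1) = sum of predecessors on chain A = 0
EF = ES + duration = 0 + 5 = 5
Backward pass: LF(M) = deadline = 42; LS(M) = 42 - 7 = 35
LF(A1) = LS(M) - sum(successors on chain A) = 35 - 2 = 33
LS = LF - duration = 33 - 5 = 28
Total float = LS - ES = 28 - 0 = 28

28


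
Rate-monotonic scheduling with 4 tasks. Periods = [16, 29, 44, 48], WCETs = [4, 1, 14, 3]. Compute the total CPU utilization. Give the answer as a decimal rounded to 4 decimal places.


Compute individual utilizations (exact fractions):
  Task 1: C/T = 4/16 = 1/4 (approx. 0.25)
  Task 2: C/T = 1/29 (approx. 0.0345)
  Task 3: C/T = 14/44 = 7/22 (approx. 0.3182)
  Task 4: C/T = 3/48 = 1/16 (approx. 0.0625)
Total utilization U = 1/4 + 1/29 + 7/22 + 1/16 = 3395/5104
Rounded to 4 decimal places: U = 0.6652
RM (Liu & Layland) bound for 4 tasks = 0.756828; compare with U = 3395/5104 (approx. 0.665165)
U <= bound, so schedulable by RM sufficient condition.

0.6652


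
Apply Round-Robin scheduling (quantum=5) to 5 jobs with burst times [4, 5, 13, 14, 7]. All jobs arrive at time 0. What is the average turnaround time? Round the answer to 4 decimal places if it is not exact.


Time quantum = 5
Execution trace:
  J1 runs 4 units, time = 4
  J2 runs 5 units, time = 9
  J3 runs 5 units, time = 14
  J4 runs 5 units, time = 19
  J5 runs 5 units, time = 24
  J3 runs 5 units, time = 29
  J4 runs 5 units, time = 34
  J5 runs 2 units, time = 36
  J3 runs 3 units, time = 39
  J4 runs 4 units, time = 43
Finish times: [4, 9, 39, 43, 36]
Average turnaround = 131/5 = 26.2

26.2


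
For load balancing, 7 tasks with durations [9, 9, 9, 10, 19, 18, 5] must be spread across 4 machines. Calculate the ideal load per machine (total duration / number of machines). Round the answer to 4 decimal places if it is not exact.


Total processing time = 9 + 9 + 9 + 10 + 19 + 18 + 5 = 79
Number of machines = 4
Ideal balanced load = 79 / 4 = 19.75

19.75


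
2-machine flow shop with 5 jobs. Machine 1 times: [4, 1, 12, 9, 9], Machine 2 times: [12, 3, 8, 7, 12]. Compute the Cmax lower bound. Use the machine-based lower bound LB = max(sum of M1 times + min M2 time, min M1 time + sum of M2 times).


LB1 = sum(M1 times) + min(M2 times) = 35 + 3 = 38
LB2 = min(M1 times) + sum(M2 times) = 1 + 42 = 43
Lower bound = max(LB1, LB2) = max(38, 43) = 43

43


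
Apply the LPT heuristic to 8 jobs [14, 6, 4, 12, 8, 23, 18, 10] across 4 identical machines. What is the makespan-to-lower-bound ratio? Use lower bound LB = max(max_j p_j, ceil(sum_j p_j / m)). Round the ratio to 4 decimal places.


LPT order: [23, 18, 14, 12, 10, 8, 6, 4]
Machine loads after assignment: [23, 24, 26, 22]
LPT makespan = 26
Lower bound = max(max_job, ceil(total/4)) = max(23, 24) = 24
Ratio = 26 / 24 = 1.0833

1.0833


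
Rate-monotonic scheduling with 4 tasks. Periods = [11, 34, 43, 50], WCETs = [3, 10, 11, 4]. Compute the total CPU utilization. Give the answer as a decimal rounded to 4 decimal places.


Compute individual utilizations (exact fractions):
  Task 1: C/T = 3/11 (approx. 0.2727)
  Task 2: C/T = 10/34 = 5/17 (approx. 0.2941)
  Task 3: C/T = 11/43 (approx. 0.2558)
  Task 4: C/T = 4/50 = 2/25 (approx. 0.08)
Total utilization U = 3/11 + 5/17 + 11/43 + 2/25 = 181457/201025
Rounded to 4 decimal places: U = 0.9027
RM (Liu & Layland) bound for 4 tasks = 0.756828; compare with U = 181457/201025 (approx. 0.902659)
bound < U <= 1, so the RM sufficient condition is not met (inconclusive; an exact test such as response-time analysis is needed).

0.9027


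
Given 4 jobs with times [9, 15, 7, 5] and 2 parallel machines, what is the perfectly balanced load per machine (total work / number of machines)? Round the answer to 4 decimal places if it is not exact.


Total processing time = 9 + 15 + 7 + 5 = 36
Number of machines = 2
Ideal balanced load = 36 / 2 = 18.0

18.0


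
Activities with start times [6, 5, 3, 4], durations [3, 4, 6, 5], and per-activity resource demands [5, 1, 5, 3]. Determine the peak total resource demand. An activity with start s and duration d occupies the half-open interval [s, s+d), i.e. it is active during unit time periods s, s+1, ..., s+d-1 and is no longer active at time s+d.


Each activity i is active on [start_i, start_i + duration_i).
Compute total resource usage per time slot:
  t=0: active resources = [], total = 0
  t=1: active resources = [], total = 0
  t=2: active resources = [], total = 0
  t=3: active resources = [5], total = 5
  t=4: active resources = [5, 3], total = 8
  t=5: active resources = [1, 5, 3], total = 9
  t=6: active resources = [5, 1, 5, 3], total = 14
  t=7: active resources = [5, 1, 5, 3], total = 14
  t=8: active resources = [5, 1, 5, 3], total = 14
Peak resource demand = 14

14


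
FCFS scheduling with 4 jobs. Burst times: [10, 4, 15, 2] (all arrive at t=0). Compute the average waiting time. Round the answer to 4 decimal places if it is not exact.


FCFS order (as given): [10, 4, 15, 2]
Waiting times:
  Job 1: wait = 0
  Job 2: wait = 10
  Job 3: wait = 14
  Job 4: wait = 29
Sum of waiting times = 53
Average waiting time = 53/4 = 13.25

13.25


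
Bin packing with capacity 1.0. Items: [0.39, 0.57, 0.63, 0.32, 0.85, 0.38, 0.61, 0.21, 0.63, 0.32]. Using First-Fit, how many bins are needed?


Place items sequentially using First-Fit:
  Item 0.39 -> new Bin 1
  Item 0.57 -> Bin 1 (now 0.96)
  Item 0.63 -> new Bin 2
  Item 0.32 -> Bin 2 (now 0.95)
  Item 0.85 -> new Bin 3
  Item 0.38 -> new Bin 4
  Item 0.61 -> Bin 4 (now 0.99)
  Item 0.21 -> new Bin 5
  Item 0.63 -> Bin 5 (now 0.84)
  Item 0.32 -> new Bin 6
Total bins used = 6

6


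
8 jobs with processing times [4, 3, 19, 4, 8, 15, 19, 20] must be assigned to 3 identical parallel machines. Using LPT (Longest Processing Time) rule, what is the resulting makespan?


Sort jobs in decreasing order (LPT): [20, 19, 19, 15, 8, 4, 4, 3]
Assign each job to the least loaded machine:
  Machine 1: jobs [20, 4, 4], load = 28
  Machine 2: jobs [19, 15], load = 34
  Machine 3: jobs [19, 8, 3], load = 30
Makespan = max load = 34

34


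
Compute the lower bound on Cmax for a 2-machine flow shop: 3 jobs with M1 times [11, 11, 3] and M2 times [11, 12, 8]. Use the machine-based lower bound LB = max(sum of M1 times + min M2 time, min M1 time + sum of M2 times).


LB1 = sum(M1 times) + min(M2 times) = 25 + 8 = 33
LB2 = min(M1 times) + sum(M2 times) = 3 + 31 = 34
Lower bound = max(LB1, LB2) = max(33, 34) = 34

34


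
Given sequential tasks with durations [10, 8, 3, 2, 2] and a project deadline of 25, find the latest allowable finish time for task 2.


LF(activity 2) = deadline - sum of successor durations
Successors: activities 3 through 5 with durations [3, 2, 2]
Sum of successor durations = 7
LF = 25 - 7 = 18

18


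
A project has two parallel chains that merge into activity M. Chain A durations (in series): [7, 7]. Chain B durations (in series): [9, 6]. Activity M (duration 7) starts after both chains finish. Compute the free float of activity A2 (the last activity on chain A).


ES(A2) = sum of predecessors on chain A = 7
EF(A2) = ES + duration = 7 + 7 = 14
Successor of A2 is M. ES(M) = max(sum(A), sum(B)) = max(14, 15) = 15
Free float = ES(successor) - EF(current) = 15 - 14 = 1

1


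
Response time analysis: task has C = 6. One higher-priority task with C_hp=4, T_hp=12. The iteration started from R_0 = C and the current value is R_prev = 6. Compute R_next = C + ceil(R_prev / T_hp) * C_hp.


R_next = C + ceil(R_prev / T_hp) * C_hp
ceil(6 / 12) = ceil(0.5) = 1
Interference = 1 * 4 = 4
R_next = 6 + 4 = 10

10


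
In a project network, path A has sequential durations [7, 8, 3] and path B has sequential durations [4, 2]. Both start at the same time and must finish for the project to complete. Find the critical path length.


Path A total = 7 + 8 + 3 = 18
Path B total = 4 + 2 = 6
Critical path = longest path = max(18, 6) = 18

18


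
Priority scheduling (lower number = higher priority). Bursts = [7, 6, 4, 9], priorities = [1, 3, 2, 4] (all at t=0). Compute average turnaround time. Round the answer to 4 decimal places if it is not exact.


Sort by priority (ascending = highest first):
Order: [(1, 7), (2, 4), (3, 6), (4, 9)]
Completion times:
  Priority 1, burst=7, C=7
  Priority 2, burst=4, C=11
  Priority 3, burst=6, C=17
  Priority 4, burst=9, C=26
Average turnaround = 61/4 = 15.25

15.25


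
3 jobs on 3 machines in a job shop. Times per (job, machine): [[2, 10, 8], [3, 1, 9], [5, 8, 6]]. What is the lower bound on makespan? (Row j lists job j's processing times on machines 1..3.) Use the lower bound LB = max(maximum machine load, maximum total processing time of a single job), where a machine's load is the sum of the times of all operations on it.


Machine loads:
  Machine 1: 2 + 3 + 5 = 10
  Machine 2: 10 + 1 + 8 = 19
  Machine 3: 8 + 9 + 6 = 23
Max machine load = 23
Job totals:
  Job 1: 20
  Job 2: 13
  Job 3: 19
Max job total = 20
Lower bound = max(23, 20) = 23

23


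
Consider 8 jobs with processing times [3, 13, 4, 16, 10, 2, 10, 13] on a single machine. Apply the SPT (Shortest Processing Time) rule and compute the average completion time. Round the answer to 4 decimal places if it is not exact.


Sort jobs by processing time (SPT order): [2, 3, 4, 10, 10, 13, 13, 16]
Compute completion times sequentially:
  Job 1: processing = 2, completes at 2
  Job 2: processing = 3, completes at 5
  Job 3: processing = 4, completes at 9
  Job 4: processing = 10, completes at 19
  Job 5: processing = 10, completes at 29
  Job 6: processing = 13, completes at 42
  Job 7: processing = 13, completes at 55
  Job 8: processing = 16, completes at 71
Sum of completion times = 232
Average completion time = 232/8 = 29.0

29.0


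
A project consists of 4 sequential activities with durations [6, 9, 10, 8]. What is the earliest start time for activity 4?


Activity 4 starts after activities 1 through 3 complete.
Predecessor durations: [6, 9, 10]
ES = 6 + 9 + 10 = 25

25


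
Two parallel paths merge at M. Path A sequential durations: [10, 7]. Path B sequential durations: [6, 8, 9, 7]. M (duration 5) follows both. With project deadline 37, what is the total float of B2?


Forward pass: ES(B2) = sum of predecessors on chain B = 6
EF = ES + duration = 6 + 8 = 14
Backward pass: LF(M) = deadline = 37; LS(M) = 37 - 5 = 32
LF(B2) = LS(M) - sum(successors on chain B) = 32 - 16 = 16
LS = LF - duration = 16 - 8 = 8
Total float = LS - ES = 8 - 6 = 2

2


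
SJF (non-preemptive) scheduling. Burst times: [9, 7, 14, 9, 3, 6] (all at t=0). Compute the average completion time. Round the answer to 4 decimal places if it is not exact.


SJF order (ascending): [3, 6, 7, 9, 9, 14]
Completion times:
  Job 1: burst=3, C=3
  Job 2: burst=6, C=9
  Job 3: burst=7, C=16
  Job 4: burst=9, C=25
  Job 5: burst=9, C=34
  Job 6: burst=14, C=48
Average completion = 135/6 = 22.5

22.5


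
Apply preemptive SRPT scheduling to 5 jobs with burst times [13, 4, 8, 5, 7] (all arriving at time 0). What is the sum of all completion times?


Since all jobs arrive at t=0, SRPT equals SPT ordering.
SPT order: [4, 5, 7, 8, 13]
Completion times:
  Job 1: p=4, C=4
  Job 2: p=5, C=9
  Job 3: p=7, C=16
  Job 4: p=8, C=24
  Job 5: p=13, C=37
Total completion time = 4 + 9 + 16 + 24 + 37 = 90

90


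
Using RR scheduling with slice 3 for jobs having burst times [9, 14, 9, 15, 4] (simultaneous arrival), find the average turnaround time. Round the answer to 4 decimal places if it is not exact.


Time quantum = 3
Execution trace:
  J1 runs 3 units, time = 3
  J2 runs 3 units, time = 6
  J3 runs 3 units, time = 9
  J4 runs 3 units, time = 12
  J5 runs 3 units, time = 15
  J1 runs 3 units, time = 18
  J2 runs 3 units, time = 21
  J3 runs 3 units, time = 24
  J4 runs 3 units, time = 27
  J5 runs 1 units, time = 28
  J1 runs 3 units, time = 31
  J2 runs 3 units, time = 34
  J3 runs 3 units, time = 37
  J4 runs 3 units, time = 40
  J2 runs 3 units, time = 43
  J4 runs 3 units, time = 46
  J2 runs 2 units, time = 48
  J4 runs 3 units, time = 51
Finish times: [31, 48, 37, 51, 28]
Average turnaround = 195/5 = 39.0

39.0


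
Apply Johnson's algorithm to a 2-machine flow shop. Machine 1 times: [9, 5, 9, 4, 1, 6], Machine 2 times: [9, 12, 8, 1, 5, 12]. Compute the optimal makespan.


Apply Johnson's rule:
  Group 1 (a <= b): [(5, 1, 5), (2, 5, 12), (6, 6, 12), (1, 9, 9)]
  Group 2 (a > b): [(3, 9, 8), (4, 4, 1)]
Optimal job order: [5, 2, 6, 1, 3, 4]
Schedule:
  Job 5: M1 done at 1, M2 done at 6
  Job 2: M1 done at 6, M2 done at 18
  Job 6: M1 done at 12, M2 done at 30
  Job 1: M1 done at 21, M2 done at 39
  Job 3: M1 done at 30, M2 done at 47
  Job 4: M1 done at 34, M2 done at 48
Makespan = 48

48


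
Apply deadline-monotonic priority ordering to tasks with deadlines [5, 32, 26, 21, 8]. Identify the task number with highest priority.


Sort tasks by relative deadline (ascending):
  Task 1: deadline = 5
  Task 5: deadline = 8
  Task 4: deadline = 21
  Task 3: deadline = 26
  Task 2: deadline = 32
Priority order (highest first): [1, 5, 4, 3, 2]
Highest priority task = 1

1


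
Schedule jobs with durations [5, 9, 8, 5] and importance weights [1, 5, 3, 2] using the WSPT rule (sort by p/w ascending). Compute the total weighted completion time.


Compute p/w ratios and sort ascending (WSPT): [(9, 5), (5, 2), (8, 3), (5, 1)]
Compute weighted completion times:
  Job (p=9,w=5): C=9, w*C=5*9=45
  Job (p=5,w=2): C=14, w*C=2*14=28
  Job (p=8,w=3): C=22, w*C=3*22=66
  Job (p=5,w=1): C=27, w*C=1*27=27
Total weighted completion time = 166

166


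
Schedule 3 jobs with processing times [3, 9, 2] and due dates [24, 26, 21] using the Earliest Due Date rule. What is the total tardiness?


Sort by due date (EDD order): [(2, 21), (3, 24), (9, 26)]
Compute completion times and tardiness:
  Job 1: p=2, d=21, C=2, tardiness=max(0,2-21)=0
  Job 2: p=3, d=24, C=5, tardiness=max(0,5-24)=0
  Job 3: p=9, d=26, C=14, tardiness=max(0,14-26)=0
Total tardiness = 0

0


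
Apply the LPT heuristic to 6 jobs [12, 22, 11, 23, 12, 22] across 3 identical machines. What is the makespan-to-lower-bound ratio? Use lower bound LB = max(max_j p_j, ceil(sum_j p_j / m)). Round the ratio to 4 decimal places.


LPT order: [23, 22, 22, 12, 12, 11]
Machine loads after assignment: [34, 34, 34]
LPT makespan = 34
Lower bound = max(max_job, ceil(total/3)) = max(23, 34) = 34
Ratio = 34 / 34 = 1.0

1.0
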